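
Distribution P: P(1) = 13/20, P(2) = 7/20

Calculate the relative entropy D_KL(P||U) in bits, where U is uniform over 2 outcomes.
0.0659 bits

U(i) = 1/2 for all i

D_KL(P||U) = Σ P(x) log₂(P(x) / (1/2))
           = Σ P(x) log₂(P(x)) + log₂(2)
           = log₂(2) - H(P)

H(P) = -Σ P(x) log₂(P(x)):
  -P(1)·log₂(P(1)) = -(13/20)·log₂(13/20) = 0.40397
  -P(2)·log₂(P(2)) = -(7/20)·log₂(7/20) = 0.53010
H(P) = 0.40397 + 0.53010 = 0.93407 bits

log₂(2) = 1.00000 bits

D_KL(P||U) = 1.00000 - 0.93407 = 0.06593 ≈ 0.0659 bits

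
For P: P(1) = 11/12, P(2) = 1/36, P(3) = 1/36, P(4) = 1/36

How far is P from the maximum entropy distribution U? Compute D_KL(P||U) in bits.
1.4541 bits

U(i) = 1/4 for all i

D_KL(P||U) = Σ P(x) log₂(P(x) / (1/4))
           = Σ P(x) log₂(P(x)) + log₂(4)
           = log₂(4) - H(P)

H(P) = -Σ P(x) log₂(P(x)):
  -P(1)·log₂(P(1)) = -(11/12)·log₂(11/12) = 0.11507
  -P(2)·log₂(P(2)) = -(1/36)·log₂(1/36) = 0.14361
  -P(3)·log₂(P(3)) = -(1/36)·log₂(1/36) = 0.14361
  -P(4)·log₂(P(4)) = -(1/36)·log₂(1/36) = 0.14361
H(P) = 0.11507 + 0.14361 + 0.14361 + 0.14361 = 0.54590 bits

log₂(4) = 2.00000 bits

D_KL(P||U) = 2.00000 - 0.54590 = 1.45410 ≈ 1.4541 bits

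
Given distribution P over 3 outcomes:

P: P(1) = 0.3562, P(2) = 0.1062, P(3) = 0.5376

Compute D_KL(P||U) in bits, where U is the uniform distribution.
0.2296 bits

U(i) = 1/3 for all i

D_KL(P||U) = Σ P(x) log₂(P(x) / (1/3))
           = Σ P(x) log₂(P(x)) + log₂(3)
           = log₂(3) - H(P)

H(P) = -Σ P(x) log₂(P(x)):
  -P(1)·log₂(P(1)) = -(0.3562)·log₂(0.3562) = 0.53047
  -P(2)·log₂(P(2)) = -(0.1062)·log₂(0.1062) = 0.34357
  -P(3)·log₂(P(3)) = -(0.5376)·log₂(0.5376) = 0.48136
H(P) = 0.53047 + 0.34357 + 0.48136 = 1.35540 bits

log₂(3) = 1.58496 bits

D_KL(P||U) = 1.58496 - 1.35540 = 0.22956 ≈ 0.2296 bits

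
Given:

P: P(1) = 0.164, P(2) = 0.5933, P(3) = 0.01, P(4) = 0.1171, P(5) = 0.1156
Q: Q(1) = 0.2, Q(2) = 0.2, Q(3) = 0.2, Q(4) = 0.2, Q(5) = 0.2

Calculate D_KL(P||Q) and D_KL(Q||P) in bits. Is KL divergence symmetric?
D_KL(P||Q) = 0.6587 bits, D_KL(Q||P) = 0.9205 bits. No, KL divergence is not symmetric.

D_KL(P||Q) = Σ P(x) log₂(P(x)/Q(x))

Computing term by term:
  P(1)·log₂(P(1)/Q(1)) = 0.164·log₂(0.164/0.2) = -0.04695
  P(2)·log₂(P(2)/Q(2)) = 0.5933·log₂(0.5933/0.2) = 0.93075
  P(3)·log₂(P(3)/Q(3)) = 0.01·log₂(0.01/0.2) = -0.04322
  P(4)·log₂(P(4)/Q(4)) = 0.1171·log₂(0.1171/0.2) = -0.09043
  P(5)·log₂(P(5)/Q(5)) = 0.1156·log₂(0.1156/0.2) = -0.09142

D_KL(P||Q) = -0.04695 + 0.93075 - 0.04322 - 0.09043 - 0.09142 = 0.65873 ≈ 0.6587 bits

D_KL(Q||P) = Σ Q(x) log₂(Q(x)/P(x))

Computing term by term:
  Q(1)·log₂(Q(1)/P(1)) = 0.2·log₂(0.2/0.164) = 0.05726
  Q(2)·log₂(Q(2)/P(2)) = 0.2·log₂(0.2/0.5933) = -0.31375
  Q(3)·log₂(Q(3)/P(3)) = 0.2·log₂(0.2/0.01) = 0.86439
  Q(4)·log₂(Q(4)/P(4)) = 0.2·log₂(0.2/0.1171) = 0.15445
  Q(5)·log₂(Q(5)/P(5)) = 0.2·log₂(0.2/0.1156) = 0.15817

D_KL(Q||P) = 0.05726 - 0.31375 + 0.86439 + 0.15445 + 0.15817 = 0.92052 ≈ 0.9205 bits

These are NOT equal (difference: 0.2618 bits). KL divergence is asymmetric: D_KL(P||Q) ≠ D_KL(Q||P) in general.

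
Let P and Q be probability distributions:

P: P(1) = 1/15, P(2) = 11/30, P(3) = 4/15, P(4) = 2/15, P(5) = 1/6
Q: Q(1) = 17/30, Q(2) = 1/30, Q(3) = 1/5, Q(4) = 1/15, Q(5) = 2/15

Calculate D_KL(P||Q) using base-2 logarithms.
1.3603 bits

D_KL(P||Q) = Σ P(x) log₂(P(x)/Q(x))

Computing term by term:
  P(1)·log₂(P(1)/Q(1)) = (1/15)·log₂((1/15)/(17/30)) = -0.20583
  P(2)·log₂(P(2)/Q(2)) = (11/30)·log₂((11/30)/(1/30)) = 1.26846
  P(3)·log₂(P(3)/Q(3)) = (4/15)·log₂((4/15)/(1/5)) = 0.11068
  P(4)·log₂(P(4)/Q(4)) = (2/15)·log₂((2/15)/(1/15)) = 0.13333
  P(5)·log₂(P(5)/Q(5)) = (1/6)·log₂((1/6)/(2/15)) = 0.05365

D_KL(P||Q) = -0.20583 + 1.26846 + 0.11068 + 0.13333 + 0.05365 = 1.36029 ≈ 1.3603 bits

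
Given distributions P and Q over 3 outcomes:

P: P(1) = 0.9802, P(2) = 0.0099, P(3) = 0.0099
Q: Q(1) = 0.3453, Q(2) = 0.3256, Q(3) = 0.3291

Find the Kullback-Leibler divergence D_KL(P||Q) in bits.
1.3755 bits

D_KL(P||Q) = Σ P(x) log₂(P(x)/Q(x))

Computing term by term:
  P(1)·log₂(P(1)/Q(1)) = 0.9802·log₂(0.9802/0.3453) = 1.47542
  P(2)·log₂(P(2)/Q(2)) = 0.0099·log₂(0.0099/0.3256) = -0.04989
  P(3)·log₂(P(3)/Q(3)) = 0.0099·log₂(0.0099/0.3291) = -0.05004

D_KL(P||Q) = 1.47542 - 0.04989 - 0.05004 = 1.37549 ≈ 1.3755 bits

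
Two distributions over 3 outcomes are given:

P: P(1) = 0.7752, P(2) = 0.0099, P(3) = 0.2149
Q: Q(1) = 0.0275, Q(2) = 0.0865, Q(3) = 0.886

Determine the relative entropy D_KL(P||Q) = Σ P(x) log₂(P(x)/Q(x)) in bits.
3.2641 bits

D_KL(P||Q) = Σ P(x) log₂(P(x)/Q(x))

Computing term by term:
  P(1)·log₂(P(1)/Q(1)) = 0.7752·log₂(0.7752/0.0275) = 3.73419
  P(2)·log₂(P(2)/Q(2)) = 0.0099·log₂(0.0099/0.0865) = -0.03096
  P(3)·log₂(P(3)/Q(3)) = 0.2149·log₂(0.2149/0.886) = -0.43918

D_KL(P||Q) = 3.73419 - 0.03096 - 0.43918 = 3.26405 ≈ 3.2641 bits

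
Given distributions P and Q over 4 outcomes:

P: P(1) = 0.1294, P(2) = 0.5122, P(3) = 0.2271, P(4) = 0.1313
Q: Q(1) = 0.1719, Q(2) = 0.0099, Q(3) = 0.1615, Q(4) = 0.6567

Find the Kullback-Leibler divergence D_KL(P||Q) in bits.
2.6698 bits

D_KL(P||Q) = Σ P(x) log₂(P(x)/Q(x))

Computing term by term:
  P(1)·log₂(P(1)/Q(1)) = 0.1294·log₂(0.1294/0.1719) = -0.05302
  P(2)·log₂(P(2)/Q(2)) = 0.5122·log₂(0.5122/0.0099) = 2.91602
  P(3)·log₂(P(3)/Q(3)) = 0.2271·log₂(0.2271/0.1615) = 0.11169
  P(4)·log₂(P(4)/Q(4)) = 0.1313·log₂(0.1313/0.6567) = -0.30493

D_KL(P||Q) = -0.05302 + 2.91602 + 0.11169 - 0.30493 = 2.66976 ≈ 2.6698 bits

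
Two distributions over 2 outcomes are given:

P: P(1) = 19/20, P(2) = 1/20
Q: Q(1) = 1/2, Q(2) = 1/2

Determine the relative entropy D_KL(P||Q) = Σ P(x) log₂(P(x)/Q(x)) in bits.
0.7136 bits

D_KL(P||Q) = Σ P(x) log₂(P(x)/Q(x))

Computing term by term:
  P(1)·log₂(P(1)/Q(1)) = (19/20)·log₂((19/20)/(1/2)) = 0.87970
  P(2)·log₂(P(2)/Q(2)) = (1/20)·log₂((1/20)/(1/2)) = -0.16610

D_KL(P||Q) = 0.87970 - 0.16610 = 0.71360 ≈ 0.7136 bits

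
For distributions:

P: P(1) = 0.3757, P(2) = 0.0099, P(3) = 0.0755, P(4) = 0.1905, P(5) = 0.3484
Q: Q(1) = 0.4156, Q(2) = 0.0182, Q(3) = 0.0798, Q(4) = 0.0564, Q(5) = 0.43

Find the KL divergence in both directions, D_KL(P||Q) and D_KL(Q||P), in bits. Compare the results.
D_KL(P||Q) = 0.1593 bits, D_KL(Q||P) = 0.1144 bits. D_KL(P||Q) is larger than D_KL(Q||P) by 0.0449 bits; the two directions differ.

D_KL(P||Q) = Σ P(x) log₂(P(x)/Q(x))

Computing term by term:
  P(1)·log₂(P(1)/Q(1)) = 0.3757·log₂(0.3757/0.4156) = -0.05471
  P(2)·log₂(P(2)/Q(2)) = 0.0099·log₂(0.0099/0.0182) = -0.00870
  P(3)·log₂(P(3)/Q(3)) = 0.0755·log₂(0.0755/0.0798) = -0.00603
  P(4)·log₂(P(4)/Q(4)) = 0.1905·log₂(0.1905/0.0564) = 0.33452
  P(5)·log₂(P(5)/Q(5)) = 0.3484·log₂(0.3484/0.43) = -0.10577

D_KL(P||Q) = -0.05471 - 0.00870 - 0.00603 + 0.33452 - 0.10577 = 0.15931 ≈ 0.1593 bits

D_KL(Q||P) = Σ Q(x) log₂(Q(x)/P(x))

Computing term by term:
  Q(1)·log₂(Q(1)/P(1)) = 0.4156·log₂(0.4156/0.3757) = 0.06052
  Q(2)·log₂(Q(2)/P(2)) = 0.0182·log₂(0.0182/0.0099) = 0.01599
  Q(3)·log₂(Q(3)/P(3)) = 0.0798·log₂(0.0798/0.0755) = 0.00638
  Q(4)·log₂(Q(4)/P(4)) = 0.0564·log₂(0.0564/0.1905) = -0.09904
  Q(5)·log₂(Q(5)/P(5)) = 0.43·log₂(0.43/0.3484) = 0.13054

D_KL(Q||P) = 0.06052 + 0.01599 + 0.00638 - 0.09904 + 0.13054 = 0.11439 ≈ 0.1144 bits

These are NOT equal (difference: 0.0449 bits). KL divergence is asymmetric: D_KL(P||Q) ≠ D_KL(Q||P) in general.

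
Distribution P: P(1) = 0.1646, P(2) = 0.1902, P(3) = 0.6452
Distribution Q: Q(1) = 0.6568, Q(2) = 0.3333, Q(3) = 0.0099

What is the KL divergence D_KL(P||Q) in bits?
3.4055 bits

D_KL(P||Q) = Σ P(x) log₂(P(x)/Q(x))

Computing term by term:
  P(1)·log₂(P(1)/Q(1)) = 0.1646·log₂(0.1646/0.6568) = -0.32862
  P(2)·log₂(P(2)/Q(2)) = 0.1902·log₂(0.1902/0.3333) = -0.15393
  P(3)·log₂(P(3)/Q(3)) = 0.6452·log₂(0.6452/0.0099) = 3.88809

D_KL(P||Q) = -0.32862 - 0.15393 + 3.88809 = 3.40554 ≈ 3.4055 bits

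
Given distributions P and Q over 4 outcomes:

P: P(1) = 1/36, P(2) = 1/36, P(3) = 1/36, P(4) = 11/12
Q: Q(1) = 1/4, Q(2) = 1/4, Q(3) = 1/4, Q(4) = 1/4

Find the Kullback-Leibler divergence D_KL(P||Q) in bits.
1.4541 bits

D_KL(P||Q) = Σ P(x) log₂(P(x)/Q(x))

Computing term by term:
  P(1)·log₂(P(1)/Q(1)) = (1/36)·log₂((1/36)/(1/4)) = -0.08805
  P(2)·log₂(P(2)/Q(2)) = (1/36)·log₂((1/36)/(1/4)) = -0.08805
  P(3)·log₂(P(3)/Q(3)) = (1/36)·log₂((1/36)/(1/4)) = -0.08805
  P(4)·log₂(P(4)/Q(4)) = (11/12)·log₂((11/12)/(1/4)) = 1.71826

D_KL(P||Q) = -0.08805 - 0.08805 - 0.08805 + 1.71826 = 1.45411 ≈ 1.4541 bits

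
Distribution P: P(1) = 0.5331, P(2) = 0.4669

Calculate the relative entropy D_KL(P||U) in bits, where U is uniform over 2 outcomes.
0.0032 bits

U(i) = 1/2 for all i

D_KL(P||U) = Σ P(x) log₂(P(x) / (1/2))
           = Σ P(x) log₂(P(x)) + log₂(2)
           = log₂(2) - H(P)

H(P) = -Σ P(x) log₂(P(x)):
  -P(1)·log₂(P(1)) = -(0.5331)·log₂(0.5331) = 0.48380
  -P(2)·log₂(P(2)) = -(0.4669)·log₂(0.4669) = 0.51304
H(P) = 0.48380 + 0.51304 = 0.99684 bits

log₂(2) = 1.00000 bits

D_KL(P||U) = 1.00000 - 0.99684 = 0.00316 ≈ 0.0032 bits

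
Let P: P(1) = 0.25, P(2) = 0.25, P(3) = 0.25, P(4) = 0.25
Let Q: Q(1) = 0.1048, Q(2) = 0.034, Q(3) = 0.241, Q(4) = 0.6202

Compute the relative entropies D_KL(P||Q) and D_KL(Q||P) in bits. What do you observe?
D_KL(P||Q) = 0.7187 bits, D_KL(Q||P) = 0.5709 bits. The two directions give different values (D_KL(P||Q) exceeds D_KL(Q||P) by 0.1478 bits): KL divergence is asymmetric.

D_KL(P||Q) = Σ P(x) log₂(P(x)/Q(x))

Computing term by term:
  P(1)·log₂(P(1)/Q(1)) = 0.25·log₂(0.25/0.1048) = 0.31357
  P(2)·log₂(P(2)/Q(2)) = 0.25·log₂(0.25/0.034) = 0.71958
  P(3)·log₂(P(3)/Q(3)) = 0.25·log₂(0.25/0.241) = 0.01322
  P(4)·log₂(P(4)/Q(4)) = 0.25·log₂(0.25/0.6202) = -0.32770

D_KL(P||Q) = 0.31357 + 0.71958 + 0.01322 - 0.32770 = 0.71867 ≈ 0.7187 bits

D_KL(Q||P) = Σ Q(x) log₂(Q(x)/P(x))

Computing term by term:
  Q(1)·log₂(Q(1)/P(1)) = 0.1048·log₂(0.1048/0.25) = -0.13145
  Q(2)·log₂(Q(2)/P(2)) = 0.034·log₂(0.034/0.25) = -0.09786
  Q(3)·log₂(Q(3)/P(3)) = 0.241·log₂(0.241/0.25) = -0.01275
  Q(4)·log₂(Q(4)/P(4)) = 0.6202·log₂(0.6202/0.25) = 0.81296

D_KL(Q||P) = -0.13145 - 0.09786 - 0.01275 + 0.81296 = 0.57090 ≈ 0.5709 bits

These are NOT equal (difference: 0.1478 bits). KL divergence is asymmetric: D_KL(P||Q) ≠ D_KL(Q||P) in general.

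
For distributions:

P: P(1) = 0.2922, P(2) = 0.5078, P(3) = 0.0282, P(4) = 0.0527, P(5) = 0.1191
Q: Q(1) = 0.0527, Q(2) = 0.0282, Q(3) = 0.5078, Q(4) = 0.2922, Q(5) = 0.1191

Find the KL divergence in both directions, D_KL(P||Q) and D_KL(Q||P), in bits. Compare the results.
D_KL(P||Q) = 2.5920 bits, D_KL(Q||P) = 2.5920 bits. The two directions give exactly the same value for this pair.

D_KL(P||Q) = Σ P(x) log₂(P(x)/Q(x))

Computing term by term:
  P(1)·log₂(P(1)/Q(1)) = 0.2922·log₂(0.2922/0.0527) = 0.72205
  P(2)·log₂(P(2)/Q(2)) = 0.5078·log₂(0.5078/0.0282) = 2.11778
  P(3)·log₂(P(3)/Q(3)) = 0.0282·log₂(0.0282/0.5078) = -0.11761
  P(4)·log₂(P(4)/Q(4)) = 0.0527·log₂(0.0527/0.2922) = -0.13023
  P(5)·log₂(P(5)/Q(5)) = 0.1191·log₂(0.1191/0.1191) = 0.00000

D_KL(P||Q) = 0.72205 + 2.11778 - 0.11761 - 0.13023 + 0.00000 = 2.59199 ≈ 2.5920 bits

D_KL(Q||P) = Σ Q(x) log₂(Q(x)/P(x))

Computing term by term:
  Q(1)·log₂(Q(1)/P(1)) = 0.0527·log₂(0.0527/0.2922) = -0.13023
  Q(2)·log₂(Q(2)/P(2)) = 0.0282·log₂(0.0282/0.5078) = -0.11761
  Q(3)·log₂(Q(3)/P(3)) = 0.5078·log₂(0.5078/0.0282) = 2.11778
  Q(4)·log₂(Q(4)/P(4)) = 0.2922·log₂(0.2922/0.0527) = 0.72205
  Q(5)·log₂(Q(5)/P(5)) = 0.1191·log₂(0.1191/0.1191) = 0.00000

D_KL(Q||P) = -0.13023 - 0.11761 + 2.11778 + 0.72205 + 0.00000 = 2.59199 ≈ 2.5920 bits

These ARE equal here. Q is P with outcomes relabeled (Q(1) = P(4), Q(2) = P(3), Q(3) = P(2), Q(4) = P(1)) by a relabeling that is its own inverse, so the two sums contain exactly the same terms in a different order. This is a special case — KL divergence is not symmetric in general: D_KL(P||Q) ≠ D_KL(Q||P) for most P, Q.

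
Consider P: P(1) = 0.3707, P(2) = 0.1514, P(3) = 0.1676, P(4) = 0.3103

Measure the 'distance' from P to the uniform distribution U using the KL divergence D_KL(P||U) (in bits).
0.1012 bits

U(i) = 1/4 for all i

D_KL(P||U) = Σ P(x) log₂(P(x) / (1/4))
           = Σ P(x) log₂(P(x)) + log₂(4)
           = log₂(4) - H(P)

H(P) = -Σ P(x) log₂(P(x)):
  -P(1)·log₂(P(1)) = -(0.3707)·log₂(0.3707) = 0.53072
  -P(2)·log₂(P(2)) = -(0.1514)·log₂(0.1514) = 0.41235
  -P(3)·log₂(P(3)) = -(0.1676)·log₂(0.1676) = 0.43189
  -P(4)·log₂(P(4)) = -(0.3103)·log₂(0.3103) = 0.52387
H(P) = 0.53072 + 0.41235 + 0.43189 + 0.52387 = 1.89883 bits

log₂(4) = 2.00000 bits

D_KL(P||U) = 2.00000 - 1.89883 = 0.10117 ≈ 0.1012 bits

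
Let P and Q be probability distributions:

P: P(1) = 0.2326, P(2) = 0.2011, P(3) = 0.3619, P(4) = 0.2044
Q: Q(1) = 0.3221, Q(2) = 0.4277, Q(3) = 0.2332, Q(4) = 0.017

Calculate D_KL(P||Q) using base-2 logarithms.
0.6346 bits

D_KL(P||Q) = Σ P(x) log₂(P(x)/Q(x))

Computing term by term:
  P(1)·log₂(P(1)/Q(1)) = 0.2326·log₂(0.2326/0.3221) = -0.10924
  P(2)·log₂(P(2)/Q(2)) = 0.2011·log₂(0.2011/0.4277) = -0.21893
  P(3)·log₂(P(3)/Q(3)) = 0.3619·log₂(0.3619/0.2332) = 0.22945
  P(4)·log₂(P(4)/Q(4)) = 0.2044·log₂(0.2044/0.017) = 0.73334

D_KL(P||Q) = -0.10924 - 0.21893 + 0.22945 + 0.73334 = 0.63462 ≈ 0.6346 bits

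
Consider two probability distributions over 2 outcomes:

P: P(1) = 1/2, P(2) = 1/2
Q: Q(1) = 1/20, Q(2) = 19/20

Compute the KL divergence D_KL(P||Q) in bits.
1.1980 bits

D_KL(P||Q) = Σ P(x) log₂(P(x)/Q(x))

Computing term by term:
  P(1)·log₂(P(1)/Q(1)) = (1/2)·log₂((1/2)/(1/20)) = 1.66096
  P(2)·log₂(P(2)/Q(2)) = (1/2)·log₂((1/2)/(19/20)) = -0.46300

D_KL(P||Q) = 1.66096 - 0.46300 = 1.19796 ≈ 1.1980 bits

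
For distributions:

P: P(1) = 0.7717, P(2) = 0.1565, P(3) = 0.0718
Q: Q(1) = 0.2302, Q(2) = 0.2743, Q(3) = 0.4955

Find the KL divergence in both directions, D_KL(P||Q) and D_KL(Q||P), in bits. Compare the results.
D_KL(P||Q) = 1.0199 bits, D_KL(Q||P) = 1.2012 bits. D_KL(Q||P) is larger than D_KL(P||Q) by 0.1813 bits; the two directions differ.

D_KL(P||Q) = Σ P(x) log₂(P(x)/Q(x))

Computing term by term:
  P(1)·log₂(P(1)/Q(1)) = 0.7717·log₂(0.7717/0.2302) = 1.34673
  P(2)·log₂(P(2)/Q(2)) = 0.1565·log₂(0.1565/0.2743) = -0.12670
  P(3)·log₂(P(3)/Q(3)) = 0.0718·log₂(0.0718/0.4955) = -0.20009

D_KL(P||Q) = 1.34673 - 0.12670 - 0.20009 = 1.01994 ≈ 1.0199 bits

D_KL(Q||P) = Σ Q(x) log₂(Q(x)/P(x))

Computing term by term:
  Q(1)·log₂(Q(1)/P(1)) = 0.2302·log₂(0.2302/0.7717) = -0.40173
  Q(2)·log₂(Q(2)/P(2)) = 0.2743·log₂(0.2743/0.1565) = 0.22207
  Q(3)·log₂(Q(3)/P(3)) = 0.4955·log₂(0.4955/0.0718) = 1.38087

D_KL(Q||P) = -0.40173 + 0.22207 + 1.38087 = 1.20121 ≈ 1.2012 bits

These are NOT equal (difference: 0.1813 bits). KL divergence is asymmetric: D_KL(P||Q) ≠ D_KL(Q||P) in general.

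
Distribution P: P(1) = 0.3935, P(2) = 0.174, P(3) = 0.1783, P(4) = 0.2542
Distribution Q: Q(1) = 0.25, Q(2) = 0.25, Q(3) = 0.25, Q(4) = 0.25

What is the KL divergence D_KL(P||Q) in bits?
0.0857 bits

D_KL(P||Q) = Σ P(x) log₂(P(x)/Q(x))

Computing term by term:
  P(1)·log₂(P(1)/Q(1)) = 0.3935·log₂(0.3935/0.25) = 0.25752
  P(2)·log₂(P(2)/Q(2)) = 0.174·log₂(0.174/0.25) = -0.09097
  P(3)·log₂(P(3)/Q(3)) = 0.1783·log₂(0.1783/0.25) = -0.08694
  P(4)·log₂(P(4)/Q(4)) = 0.2542·log₂(0.2542/0.25) = 0.00611

D_KL(P||Q) = 0.25752 - 0.09097 - 0.08694 + 0.00611 = 0.08572 ≈ 0.0857 bits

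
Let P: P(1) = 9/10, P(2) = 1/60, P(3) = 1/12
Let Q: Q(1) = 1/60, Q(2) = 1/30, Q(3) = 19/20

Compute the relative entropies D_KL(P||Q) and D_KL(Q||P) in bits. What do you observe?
D_KL(P||Q) = 4.8702 bits, D_KL(Q||P) = 3.2728 bits. The two directions give different values (D_KL(P||Q) exceeds D_KL(Q||P) by 1.5974 bits): KL divergence is asymmetric.

D_KL(P||Q) = Σ P(x) log₂(P(x)/Q(x))

Computing term by term:
  P(1)·log₂(P(1)/Q(1)) = (9/10)·log₂((9/10)/(1/60)) = 5.17940
  P(2)·log₂(P(2)/Q(2)) = (1/60)·log₂((1/60)/(1/30)) = -0.01667
  P(3)·log₂(P(3)/Q(3)) = (1/12)·log₂((1/12)/(19/20)) = -0.29258

D_KL(P||Q) = 5.17940 - 0.01667 - 0.29258 = 4.87015 ≈ 4.8702 bits

D_KL(Q||P) = Σ Q(x) log₂(Q(x)/P(x))

Computing term by term:
  Q(1)·log₂(Q(1)/P(1)) = (1/60)·log₂((1/60)/(9/10)) = -0.09591
  Q(2)·log₂(Q(2)/P(2)) = (1/30)·log₂((1/30)/(1/60)) = 0.03333
  Q(3)·log₂(Q(3)/P(3)) = (19/20)·log₂((19/20)/(1/12)) = 3.33541

D_KL(Q||P) = -0.09591 + 0.03333 + 3.33541 = 3.27283 ≈ 3.2728 bits

These are NOT equal (difference: 1.5974 bits). KL divergence is asymmetric: D_KL(P||Q) ≠ D_KL(Q||P) in general.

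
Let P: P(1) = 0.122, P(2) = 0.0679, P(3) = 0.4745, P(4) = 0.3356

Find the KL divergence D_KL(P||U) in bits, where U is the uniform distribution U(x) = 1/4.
0.3273 bits

U(i) = 1/4 for all i

D_KL(P||U) = Σ P(x) log₂(P(x) / (1/4))
           = Σ P(x) log₂(P(x)) + log₂(4)
           = log₂(4) - H(P)

H(P) = -Σ P(x) log₂(P(x)):
  -P(1)·log₂(P(1)) = -(0.122)·log₂(0.122) = 0.37028
  -P(2)·log₂(P(2)) = -(0.0679)·log₂(0.0679) = 0.26348
  -P(3)·log₂(P(3)) = -(0.4745)·log₂(0.4745) = 0.51033
  -P(4)·log₂(P(4)) = -(0.3356)·log₂(0.3356) = 0.52863
H(P) = 0.37028 + 0.26348 + 0.51033 + 0.52863 = 1.67272 bits

log₂(4) = 2.00000 bits

D_KL(P||U) = 2.00000 - 1.67272 = 0.32728 ≈ 0.3273 bits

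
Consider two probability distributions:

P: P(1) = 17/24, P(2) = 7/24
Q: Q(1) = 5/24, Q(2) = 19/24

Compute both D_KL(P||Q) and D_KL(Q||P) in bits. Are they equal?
D_KL(P||Q) = 0.8304 bits, D_KL(Q||P) = 0.7726 bits. No, they are not equal.

D_KL(P||Q) = Σ P(x) log₂(P(x)/Q(x))

Computing term by term:
  P(1)·log₂(P(1)/Q(1)) = (17/24)·log₂((17/24)/(5/24)) = 1.25059
  P(2)·log₂(P(2)/Q(2)) = (7/24)·log₂((7/24)/(19/24)) = -0.42017

D_KL(P||Q) = 1.25059 - 0.42017 = 0.83042 ≈ 0.8304 bits

D_KL(Q||P) = Σ Q(x) log₂(Q(x)/P(x))

Computing term by term:
  Q(1)·log₂(Q(1)/P(1)) = (5/24)·log₂((5/24)/(17/24)) = -0.36782
  Q(2)·log₂(Q(2)/P(2)) = (19/24)·log₂((19/24)/(7/24)) = 1.14045

D_KL(Q||P) = -0.36782 + 1.14045 = 0.77263 ≈ 0.7726 bits

These are NOT equal (difference: 0.0578 bits). KL divergence is asymmetric: D_KL(P||Q) ≠ D_KL(Q||P) in general.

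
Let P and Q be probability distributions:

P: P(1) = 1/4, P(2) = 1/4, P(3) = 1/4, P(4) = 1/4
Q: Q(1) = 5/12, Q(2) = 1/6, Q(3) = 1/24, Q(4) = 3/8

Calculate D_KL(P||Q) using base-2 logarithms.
0.4620 bits

D_KL(P||Q) = Σ P(x) log₂(P(x)/Q(x))

Computing term by term:
  P(1)·log₂(P(1)/Q(1)) = (1/4)·log₂((1/4)/(5/12)) = -0.18424
  P(2)·log₂(P(2)/Q(2)) = (1/4)·log₂((1/4)/(1/6)) = 0.14624
  P(3)·log₂(P(3)/Q(3)) = (1/4)·log₂((1/4)/(1/24)) = 0.64624
  P(4)·log₂(P(4)/Q(4)) = (1/4)·log₂((1/4)/(3/8)) = -0.14624

D_KL(P||Q) = -0.18424 + 0.14624 + 0.64624 - 0.14624 = 0.46200 ≈ 0.4620 bits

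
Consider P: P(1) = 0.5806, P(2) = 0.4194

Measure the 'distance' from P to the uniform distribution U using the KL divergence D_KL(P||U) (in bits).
0.0188 bits

U(i) = 1/2 for all i

D_KL(P||U) = Σ P(x) log₂(P(x) / (1/2))
           = Σ P(x) log₂(P(x)) + log₂(2)
           = log₂(2) - H(P)

H(P) = -Σ P(x) log₂(P(x)):
  -P(1)·log₂(P(1)) = -(0.5806)·log₂(0.5806) = 0.45541
  -P(2)·log₂(P(2)) = -(0.4194)·log₂(0.4194) = 0.52576
H(P) = 0.45541 + 0.52576 = 0.98117 bits

log₂(2) = 1.00000 bits

D_KL(P||U) = 1.00000 - 0.98117 = 0.01883 ≈ 0.0188 bits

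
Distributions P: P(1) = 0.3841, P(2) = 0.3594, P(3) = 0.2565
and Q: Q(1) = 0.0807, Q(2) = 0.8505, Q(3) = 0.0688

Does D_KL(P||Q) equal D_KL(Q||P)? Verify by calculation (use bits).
D_KL(P||Q) = 0.9049 bits, D_KL(Q||P) = 0.7447 bits. No — D_KL(P||Q) ≠ D_KL(Q||P) for this pair.

D_KL(P||Q) = Σ P(x) log₂(P(x)/Q(x))

Computing term by term:
  P(1)·log₂(P(1)/Q(1)) = 0.3841·log₂(0.3841/0.0807) = 0.86455
  P(2)·log₂(P(2)/Q(2)) = 0.3594·log₂(0.3594/0.8505) = -0.44663
  P(3)·log₂(P(3)/Q(3)) = 0.2565·log₂(0.2565/0.0688) = 0.48696

D_KL(P||Q) = 0.86455 - 0.44663 + 0.48696 = 0.90488 ≈ 0.9049 bits

D_KL(Q||P) = Σ Q(x) log₂(Q(x)/P(x))

Computing term by term:
  Q(1)·log₂(Q(1)/P(1)) = 0.0807·log₂(0.0807/0.3841) = -0.18164
  Q(2)·log₂(Q(2)/P(2)) = 0.8505·log₂(0.8505/0.3594) = 1.05693
  Q(3)·log₂(Q(3)/P(3)) = 0.0688·log₂(0.0688/0.2565) = -0.13062

D_KL(Q||P) = -0.18164 + 1.05693 - 0.13062 = 0.74467 ≈ 0.7447 bits

These are NOT equal (difference: 0.1602 bits). KL divergence is asymmetric: D_KL(P||Q) ≠ D_KL(Q||P) in general.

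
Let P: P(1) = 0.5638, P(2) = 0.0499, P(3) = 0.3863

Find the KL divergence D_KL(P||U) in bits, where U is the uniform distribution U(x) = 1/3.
0.3730 bits

U(i) = 1/3 for all i

D_KL(P||U) = Σ P(x) log₂(P(x) / (1/3))
           = Σ P(x) log₂(P(x)) + log₂(3)
           = log₂(3) - H(P)

H(P) = -Σ P(x) log₂(P(x)):
  -P(1)·log₂(P(1)) = -(0.5638)·log₂(0.5638) = 0.46612
  -P(2)·log₂(P(2)) = -(0.0499)·log₂(0.0499) = 0.21581
  -P(3)·log₂(P(3)) = -(0.3863)·log₂(0.3863) = 0.53008
H(P) = 0.46612 + 0.21581 + 0.53008 = 1.21201 bits

log₂(3) = 1.58496 bits

D_KL(P||U) = 1.58496 - 1.21201 = 0.37295 ≈ 0.3730 bits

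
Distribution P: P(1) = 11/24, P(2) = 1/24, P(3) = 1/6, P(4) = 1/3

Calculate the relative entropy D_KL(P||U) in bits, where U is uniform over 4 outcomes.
0.3339 bits

U(i) = 1/4 for all i

D_KL(P||U) = Σ P(x) log₂(P(x) / (1/4))
           = Σ P(x) log₂(P(x)) + log₂(4)
           = log₂(4) - H(P)

H(P) = -Σ P(x) log₂(P(x)):
  -P(1)·log₂(P(1)) = -(11/24)·log₂(11/24) = 0.51587
  -P(2)·log₂(P(2)) = -(1/24)·log₂(1/24) = 0.19104
  -P(3)·log₂(P(3)) = -(1/6)·log₂(1/6) = 0.43083
  -P(4)·log₂(P(4)) = -(1/3)·log₂(1/3) = 0.52832
H(P) = 0.51587 + 0.19104 + 0.43083 + 0.52832 = 1.66606 bits

log₂(4) = 2.00000 bits

D_KL(P||U) = 2.00000 - 1.66606 = 0.33394 ≈ 0.3339 bits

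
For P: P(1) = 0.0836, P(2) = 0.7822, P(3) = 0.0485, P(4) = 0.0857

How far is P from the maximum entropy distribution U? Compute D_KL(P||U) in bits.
0.9080 bits

U(i) = 1/4 for all i

D_KL(P||U) = Σ P(x) log₂(P(x) / (1/4))
           = Σ P(x) log₂(P(x)) + log₂(4)
           = log₂(4) - H(P)

H(P) = -Σ P(x) log₂(P(x)):
  -P(1)·log₂(P(1)) = -(0.0836)·log₂(0.0836) = 0.29932
  -P(2)·log₂(P(2)) = -(0.7822)·log₂(0.7822) = 0.27720
  -P(3)·log₂(P(3)) = -(0.0485)·log₂(0.0485) = 0.21174
  -P(4)·log₂(P(4)) = -(0.0857)·log₂(0.0857) = 0.30377
H(P) = 0.29932 + 0.27720 + 0.21174 + 0.30377 = 1.09203 bits

log₂(4) = 2.00000 bits

D_KL(P||U) = 2.00000 - 1.09203 = 0.90797 ≈ 0.9080 bits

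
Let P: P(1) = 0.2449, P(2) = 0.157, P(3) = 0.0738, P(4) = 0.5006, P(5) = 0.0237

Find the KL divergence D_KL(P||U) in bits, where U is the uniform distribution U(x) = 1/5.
0.5003 bits

U(i) = 1/5 for all i

D_KL(P||U) = Σ P(x) log₂(P(x) / (1/5))
           = Σ P(x) log₂(P(x)) + log₂(5)
           = log₂(5) - H(P)

H(P) = -Σ P(x) log₂(P(x)):
  -P(1)·log₂(P(1)) = -(0.2449)·log₂(0.2449) = 0.49708
  -P(2)·log₂(P(2)) = -(0.157)·log₂(0.157) = 0.41937
  -P(3)·log₂(P(3)) = -(0.0738)·log₂(0.0738) = 0.27751
  -P(4)·log₂(P(4)) = -(0.5006)·log₂(0.5006) = 0.49973
  -P(5)·log₂(P(5)) = -(0.0237)·log₂(0.0237) = 0.12796
H(P) = 0.49708 + 0.41937 + 0.27751 + 0.49973 + 0.12796 = 1.82165 bits

log₂(5) = 2.32193 bits

D_KL(P||U) = 2.32193 - 1.82165 = 0.50028 ≈ 0.5003 bits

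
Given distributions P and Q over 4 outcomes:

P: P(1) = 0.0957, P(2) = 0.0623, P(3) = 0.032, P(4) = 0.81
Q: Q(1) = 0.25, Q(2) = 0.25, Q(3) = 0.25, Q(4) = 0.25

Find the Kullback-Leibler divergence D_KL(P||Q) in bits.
1.0214 bits

D_KL(P||Q) = Σ P(x) log₂(P(x)/Q(x))

Computing term by term:
  P(1)·log₂(P(1)/Q(1)) = 0.0957·log₂(0.0957/0.25) = -0.13258
  P(2)·log₂(P(2)/Q(2)) = 0.0623·log₂(0.0623/0.25) = -0.12489
  P(3)·log₂(P(3)/Q(3)) = 0.032·log₂(0.032/0.25) = -0.09491
  P(4)·log₂(P(4)/Q(4)) = 0.81·log₂(0.81/0.25) = 1.37375

D_KL(P||Q) = -0.13258 - 0.12489 - 0.09491 + 1.37375 = 1.02137 ≈ 1.0214 bits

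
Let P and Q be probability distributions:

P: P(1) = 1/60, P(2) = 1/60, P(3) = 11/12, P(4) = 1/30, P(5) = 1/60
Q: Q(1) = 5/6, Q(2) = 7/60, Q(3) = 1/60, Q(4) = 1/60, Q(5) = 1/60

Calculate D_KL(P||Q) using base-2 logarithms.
5.1921 bits

D_KL(P||Q) = Σ P(x) log₂(P(x)/Q(x))

Computing term by term:
  P(1)·log₂(P(1)/Q(1)) = (1/60)·log₂((1/60)/(5/6)) = -0.09406
  P(2)·log₂(P(2)/Q(2)) = (1/60)·log₂((1/60)/(7/60)) = -0.04679
  P(3)·log₂(P(3)/Q(3)) = (11/12)·log₂((11/12)/(1/60)) = 5.29958
  P(4)·log₂(P(4)/Q(4)) = (1/30)·log₂((1/30)/(1/60)) = 0.03333
  P(5)·log₂(P(5)/Q(5)) = (1/60)·log₂((1/60)/(1/60)) = 0.00000

D_KL(P||Q) = -0.09406 - 0.04679 + 5.29958 + 0.03333 + 0.00000 = 5.19206 ≈ 5.1921 bits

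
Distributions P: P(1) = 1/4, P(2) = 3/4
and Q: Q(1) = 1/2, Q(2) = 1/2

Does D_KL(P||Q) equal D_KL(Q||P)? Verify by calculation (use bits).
D_KL(P||Q) = 0.1887 bits, D_KL(Q||P) = 0.2075 bits. No — D_KL(P||Q) ≠ D_KL(Q||P) for this pair.

D_KL(P||Q) = Σ P(x) log₂(P(x)/Q(x))

Computing term by term:
  P(1)·log₂(P(1)/Q(1)) = (1/4)·log₂((1/4)/(1/2)) = -0.25000
  P(2)·log₂(P(2)/Q(2)) = (3/4)·log₂((3/4)/(1/2)) = 0.43872

D_KL(P||Q) = -0.25000 + 0.43872 = 0.18872 ≈ 0.1887 bits

D_KL(Q||P) = Σ Q(x) log₂(Q(x)/P(x))

Computing term by term:
  Q(1)·log₂(Q(1)/P(1)) = (1/2)·log₂((1/2)/(1/4)) = 0.50000
  Q(2)·log₂(Q(2)/P(2)) = (1/2)·log₂((1/2)/(3/4)) = -0.29248

D_KL(Q||P) = 0.50000 - 0.29248 = 0.20752 ≈ 0.2075 bits

These are NOT equal (difference: 0.0188 bits). KL divergence is asymmetric: D_KL(P||Q) ≠ D_KL(Q||P) in general.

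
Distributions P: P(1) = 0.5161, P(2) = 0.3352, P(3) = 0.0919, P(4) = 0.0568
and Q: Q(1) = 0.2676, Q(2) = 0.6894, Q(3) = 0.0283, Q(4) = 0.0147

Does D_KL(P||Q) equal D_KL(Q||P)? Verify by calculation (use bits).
D_KL(P||Q) = 0.4073 bits, D_KL(Q||P) = 0.3869 bits. No — D_KL(P||Q) ≠ D_KL(Q||P) for this pair.

D_KL(P||Q) = Σ P(x) log₂(P(x)/Q(x))

Computing term by term:
  P(1)·log₂(P(1)/Q(1)) = 0.5161·log₂(0.5161/0.2676) = 0.48904
  P(2)·log₂(P(2)/Q(2)) = 0.3352·log₂(0.3352/0.6894) = -0.34871
  P(3)·log₂(P(3)/Q(3)) = 0.0919·log₂(0.0919/0.0283) = 0.15616
  P(4)·log₂(P(4)/Q(4)) = 0.0568·log₂(0.0568/0.0147) = 0.11076

D_KL(P||Q) = 0.48904 - 0.34871 + 0.15616 + 0.11076 = 0.40725 ≈ 0.4073 bits

D_KL(Q||P) = Σ Q(x) log₂(Q(x)/P(x))

Computing term by term:
  Q(1)·log₂(Q(1)/P(1)) = 0.2676·log₂(0.2676/0.5161) = -0.25357
  Q(2)·log₂(Q(2)/P(2)) = 0.6894·log₂(0.6894/0.3352) = 0.71720
  Q(3)·log₂(Q(3)/P(3)) = 0.0283·log₂(0.0283/0.0919) = -0.04809
  Q(4)·log₂(Q(4)/P(4)) = 0.0147·log₂(0.0147/0.0568) = -0.02867

D_KL(Q||P) = -0.25357 + 0.71720 - 0.04809 - 0.02867 = 0.38687 ≈ 0.3869 bits

These are NOT equal (difference: 0.0204 bits). KL divergence is asymmetric: D_KL(P||Q) ≠ D_KL(Q||P) in general.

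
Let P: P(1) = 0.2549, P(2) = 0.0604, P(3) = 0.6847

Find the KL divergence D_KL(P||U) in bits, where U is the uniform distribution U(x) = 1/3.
0.4636 bits

U(i) = 1/3 for all i

D_KL(P||U) = Σ P(x) log₂(P(x) / (1/3))
           = Σ P(x) log₂(P(x)) + log₂(3)
           = log₂(3) - H(P)

H(P) = -Σ P(x) log₂(P(x)):
  -P(1)·log₂(P(1)) = -(0.2549)·log₂(0.2549) = 0.50266
  -P(2)·log₂(P(2)) = -(0.0604)·log₂(0.0604) = 0.24458
  -P(3)·log₂(P(3)) = -(0.6847)·log₂(0.6847) = 0.37416
H(P) = 0.50266 + 0.24458 + 0.37416 = 1.12140 bits

log₂(3) = 1.58496 bits

D_KL(P||U) = 1.58496 - 1.12140 = 0.46356 ≈ 0.4636 bits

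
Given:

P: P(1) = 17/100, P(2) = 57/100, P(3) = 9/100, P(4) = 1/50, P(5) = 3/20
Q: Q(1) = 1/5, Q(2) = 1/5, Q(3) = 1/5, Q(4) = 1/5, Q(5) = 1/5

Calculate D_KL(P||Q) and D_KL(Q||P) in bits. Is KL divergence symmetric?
D_KL(P||Q) = 0.5890 bits, D_KL(Q||P) = 0.7225 bits. No, KL divergence is not symmetric.

D_KL(P||Q) = Σ P(x) log₂(P(x)/Q(x))

Computing term by term:
  P(1)·log₂(P(1)/Q(1)) = (17/100)·log₂((17/100)/(1/5)) = -0.03986
  P(2)·log₂(P(2)/Q(2)) = (57/100)·log₂((57/100)/(1/5)) = 0.86125
  P(3)·log₂(P(3)/Q(3)) = (9/100)·log₂((9/100)/(1/5)) = -0.10368
  P(4)·log₂(P(4)/Q(4)) = (1/50)·log₂((1/50)/(1/5)) = -0.06644
  P(5)·log₂(P(5)/Q(5)) = (3/20)·log₂((3/20)/(1/5)) = -0.06226

D_KL(P||Q) = -0.03986 + 0.86125 - 0.10368 - 0.06644 - 0.06226 = 0.58901 ≈ 0.5890 bits

D_KL(Q||P) = Σ Q(x) log₂(Q(x)/P(x))

Computing term by term:
  Q(1)·log₂(Q(1)/P(1)) = (1/5)·log₂((1/5)/(17/100)) = 0.04689
  Q(2)·log₂(Q(2)/P(2)) = (1/5)·log₂((1/5)/(57/100)) = -0.30219
  Q(3)·log₂(Q(3)/P(3)) = (1/5)·log₂((1/5)/(9/100)) = 0.23040
  Q(4)·log₂(Q(4)/P(4)) = (1/5)·log₂((1/5)/(1/50)) = 0.66439
  Q(5)·log₂(Q(5)/P(5)) = (1/5)·log₂((1/5)/(3/20)) = 0.08301

D_KL(Q||P) = 0.04689 - 0.30219 + 0.23040 + 0.66439 + 0.08301 = 0.72250 ≈ 0.7225 bits

These are NOT equal (difference: 0.1335 bits). KL divergence is asymmetric: D_KL(P||Q) ≠ D_KL(Q||P) in general.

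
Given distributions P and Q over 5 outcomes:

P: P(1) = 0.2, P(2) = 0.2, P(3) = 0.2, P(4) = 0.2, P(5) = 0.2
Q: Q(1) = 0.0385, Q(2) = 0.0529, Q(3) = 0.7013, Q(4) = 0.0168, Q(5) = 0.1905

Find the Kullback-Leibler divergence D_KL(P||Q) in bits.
1.2259 bits

D_KL(P||Q) = Σ P(x) log₂(P(x)/Q(x))

Computing term by term:
  P(1)·log₂(P(1)/Q(1)) = 0.2·log₂(0.2/0.0385) = 0.47541
  P(2)·log₂(P(2)/Q(2)) = 0.2·log₂(0.2/0.0529) = 0.38373
  P(3)·log₂(P(3)/Q(3)) = 0.2·log₂(0.2/0.7013) = -0.36201
  P(4)·log₂(P(4)/Q(4)) = 0.2·log₂(0.2/0.0168) = 0.71469
  P(5)·log₂(P(5)/Q(5)) = 0.2·log₂(0.2/0.1905) = 0.01404

D_KL(P||Q) = 0.47541 + 0.38373 - 0.36201 + 0.71469 + 0.01404 = 1.22586 ≈ 1.2259 bits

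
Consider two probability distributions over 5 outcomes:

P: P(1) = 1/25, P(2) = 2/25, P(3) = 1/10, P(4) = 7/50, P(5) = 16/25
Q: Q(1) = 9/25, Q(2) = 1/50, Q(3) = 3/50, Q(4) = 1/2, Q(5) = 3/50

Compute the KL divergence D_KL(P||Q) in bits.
2.0354 bits

D_KL(P||Q) = Σ P(x) log₂(P(x)/Q(x))

Computing term by term:
  P(1)·log₂(P(1)/Q(1)) = (1/25)·log₂((1/25)/(9/25)) = -0.12680
  P(2)·log₂(P(2)/Q(2)) = (2/25)·log₂((2/25)/(1/50)) = 0.16000
  P(3)·log₂(P(3)/Q(3)) = (1/10)·log₂((1/10)/(3/50)) = 0.07370
  P(4)·log₂(P(4)/Q(4)) = (7/50)·log₂((7/50)/(1/2)) = -0.25711
  P(5)·log₂(P(5)/Q(5)) = (16/25)·log₂((16/25)/(3/50)) = 2.18562

D_KL(P||Q) = -0.12680 + 0.16000 + 0.07370 - 0.25711 + 2.18562 = 2.03541 ≈ 2.0354 bits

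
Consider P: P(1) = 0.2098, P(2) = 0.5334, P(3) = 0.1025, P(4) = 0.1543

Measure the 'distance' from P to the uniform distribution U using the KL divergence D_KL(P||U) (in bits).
0.2908 bits

U(i) = 1/4 for all i

D_KL(P||U) = Σ P(x) log₂(P(x) / (1/4))
           = Σ P(x) log₂(P(x)) + log₂(4)
           = log₂(4) - H(P)

H(P) = -Σ P(x) log₂(P(x)):
  -P(1)·log₂(P(1)) = -(0.2098)·log₂(0.2098) = 0.47266
  -P(2)·log₂(P(2)) = -(0.5334)·log₂(0.5334) = 0.48364
  -P(3)·log₂(P(3)) = -(0.1025)·log₂(0.1025) = 0.33685
  -P(4)·log₂(P(4)) = -(0.1543)·log₂(0.1543) = 0.41602
H(P) = 0.47266 + 0.48364 + 0.33685 + 0.41602 = 1.70917 bits

log₂(4) = 2.00000 bits

D_KL(P||U) = 2.00000 - 1.70917 = 0.29083 ≈ 0.2908 bits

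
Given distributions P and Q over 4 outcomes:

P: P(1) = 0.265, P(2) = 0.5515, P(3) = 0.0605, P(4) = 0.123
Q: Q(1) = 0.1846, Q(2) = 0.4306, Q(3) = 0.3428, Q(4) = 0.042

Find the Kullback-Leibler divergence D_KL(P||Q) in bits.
0.3744 bits

D_KL(P||Q) = Σ P(x) log₂(P(x)/Q(x))

Computing term by term:
  P(1)·log₂(P(1)/Q(1)) = 0.265·log₂(0.265/0.1846) = 0.13822
  P(2)·log₂(P(2)/Q(2)) = 0.5515·log₂(0.5515/0.4306) = 0.19689
  P(3)·log₂(P(3)/Q(3)) = 0.0605·log₂(0.0605/0.3428) = -0.15139
  P(4)·log₂(P(4)/Q(4)) = 0.123·log₂(0.123/0.042) = 0.19067

D_KL(P||Q) = 0.13822 + 0.19689 - 0.15139 + 0.19067 = 0.37439 ≈ 0.3744 bits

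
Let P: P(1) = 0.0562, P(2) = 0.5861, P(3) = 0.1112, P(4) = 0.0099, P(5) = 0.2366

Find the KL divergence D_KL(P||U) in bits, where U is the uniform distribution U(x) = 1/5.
0.7265 bits

U(i) = 1/5 for all i

D_KL(P||U) = Σ P(x) log₂(P(x) / (1/5))
           = Σ P(x) log₂(P(x)) + log₂(5)
           = log₂(5) - H(P)

H(P) = -Σ P(x) log₂(P(x)):
  -P(1)·log₂(P(1)) = -(0.0562)·log₂(0.0562) = 0.23341
  -P(2)·log₂(P(2)) = -(0.5861)·log₂(0.5861) = 0.45175
  -P(3)·log₂(P(3)) = -(0.1112)·log₂(0.1112) = 0.35237
  -P(4)·log₂(P(4)) = -(0.0099)·log₂(0.0099) = 0.06592
  -P(5)·log₂(P(5)) = -(0.2366)·log₂(0.2366) = 0.49200
H(P) = 0.23341 + 0.45175 + 0.35237 + 0.06592 + 0.49200 = 1.59545 bits

log₂(5) = 2.32193 bits

D_KL(P||U) = 2.32193 - 1.59545 = 0.72648 ≈ 0.7265 bits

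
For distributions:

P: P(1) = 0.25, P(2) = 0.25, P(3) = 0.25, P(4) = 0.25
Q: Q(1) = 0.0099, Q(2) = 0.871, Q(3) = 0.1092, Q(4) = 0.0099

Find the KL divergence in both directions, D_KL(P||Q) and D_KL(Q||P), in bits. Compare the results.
D_KL(P||Q) = 2.1777 bits, D_KL(Q||P) = 1.3457 bits. D_KL(P||Q) is larger than D_KL(Q||P) by 0.8320 bits; the two directions differ.

D_KL(P||Q) = Σ P(x) log₂(P(x)/Q(x))

Computing term by term:
  P(1)·log₂(P(1)/Q(1)) = 0.25·log₂(0.25/0.0099) = 1.16459
  P(2)·log₂(P(2)/Q(2)) = 0.25·log₂(0.25/0.871) = -0.45019
  P(3)·log₂(P(3)/Q(3)) = 0.25·log₂(0.25/0.1092) = 0.29874
  P(4)·log₂(P(4)/Q(4)) = 0.25·log₂(0.25/0.0099) = 1.16459

D_KL(P||Q) = 1.16459 - 0.45019 + 0.29874 + 1.16459 = 2.17773 ≈ 2.1777 bits

D_KL(Q||P) = Σ Q(x) log₂(Q(x)/P(x))

Computing term by term:
  Q(1)·log₂(Q(1)/P(1)) = 0.0099·log₂(0.0099/0.25) = -0.04612
  Q(2)·log₂(Q(2)/P(2)) = 0.871·log₂(0.871/0.25) = 1.56845
  Q(3)·log₂(Q(3)/P(3)) = 0.1092·log₂(0.1092/0.25) = -0.13049
  Q(4)·log₂(Q(4)/P(4)) = 0.0099·log₂(0.0099/0.25) = -0.04612

D_KL(Q||P) = -0.04612 + 1.56845 - 0.13049 - 0.04612 = 1.34572 ≈ 1.3457 bits

These are NOT equal (difference: 0.8320 bits). KL divergence is asymmetric: D_KL(P||Q) ≠ D_KL(Q||P) in general.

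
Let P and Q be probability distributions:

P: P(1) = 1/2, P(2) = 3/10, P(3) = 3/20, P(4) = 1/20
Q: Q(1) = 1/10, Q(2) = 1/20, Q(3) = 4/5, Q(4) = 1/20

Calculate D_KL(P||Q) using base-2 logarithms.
1.5742 bits

D_KL(P||Q) = Σ P(x) log₂(P(x)/Q(x))

Computing term by term:
  P(1)·log₂(P(1)/Q(1)) = (1/2)·log₂((1/2)/(1/10)) = 1.16096
  P(2)·log₂(P(2)/Q(2)) = (3/10)·log₂((3/10)/(1/20)) = 0.77549
  P(3)·log₂(P(3)/Q(3)) = (3/20)·log₂((3/20)/(4/5)) = -0.36226
  P(4)·log₂(P(4)/Q(4)) = (1/20)·log₂((1/20)/(1/20)) = 0.00000

D_KL(P||Q) = 1.16096 + 0.77549 - 0.36226 + 0.00000 = 1.57419 ≈ 1.5742 bits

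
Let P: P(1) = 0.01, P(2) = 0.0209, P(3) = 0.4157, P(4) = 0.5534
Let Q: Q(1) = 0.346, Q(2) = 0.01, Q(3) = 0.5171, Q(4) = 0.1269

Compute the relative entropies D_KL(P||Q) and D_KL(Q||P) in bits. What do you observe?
D_KL(P||Q) = 1.0160 bits, D_KL(Q||P) = 1.6516 bits. The two directions give different values (D_KL(Q||P) exceeds D_KL(P||Q) by 0.6356 bits): KL divergence is asymmetric.

D_KL(P||Q) = Σ P(x) log₂(P(x)/Q(x))

Computing term by term:
  P(1)·log₂(P(1)/Q(1)) = 0.01·log₂(0.01/0.346) = -0.05113
  P(2)·log₂(P(2)/Q(2)) = 0.0209·log₂(0.0209/0.01) = 0.02223
  P(3)·log₂(P(3)/Q(3)) = 0.4157·log₂(0.4157/0.5171) = -0.13090
  P(4)·log₂(P(4)/Q(4)) = 0.5534·log₂(0.5534/0.1269) = 1.17577

D_KL(P||Q) = -0.05113 + 0.02223 - 0.13090 + 1.17577 = 1.01597 ≈ 1.0160 bits

D_KL(Q||P) = Σ Q(x) log₂(Q(x)/P(x))

Computing term by term:
  Q(1)·log₂(Q(1)/P(1)) = 0.346·log₂(0.346/0.01) = 1.76899
  Q(2)·log₂(Q(2)/P(2)) = 0.01·log₂(0.01/0.0209) = -0.01064
  Q(3)·log₂(Q(3)/P(3)) = 0.5171·log₂(0.5171/0.4157) = 0.16284
  Q(4)·log₂(Q(4)/P(4)) = 0.1269·log₂(0.1269/0.5534) = -0.26962

D_KL(Q||P) = 1.76899 - 0.01064 + 0.16284 - 0.26962 = 1.65157 ≈ 1.6516 bits

These are NOT equal (difference: 0.6356 bits). KL divergence is asymmetric: D_KL(P||Q) ≠ D_KL(Q||P) in general.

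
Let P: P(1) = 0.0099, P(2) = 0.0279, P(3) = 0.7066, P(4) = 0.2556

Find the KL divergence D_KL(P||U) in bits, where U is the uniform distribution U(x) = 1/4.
0.9330 bits

U(i) = 1/4 for all i

D_KL(P||U) = Σ P(x) log₂(P(x) / (1/4))
           = Σ P(x) log₂(P(x)) + log₂(4)
           = log₂(4) - H(P)

H(P) = -Σ P(x) log₂(P(x)):
  -P(1)·log₂(P(1)) = -(0.0099)·log₂(0.0099) = 0.06592
  -P(2)·log₂(P(2)) = -(0.0279)·log₂(0.0279) = 0.14406
  -P(3)·log₂(P(3)) = -(0.7066)·log₂(0.7066) = 0.35403
  -P(4)·log₂(P(4)) = -(0.2556)·log₂(0.2556) = 0.50303
H(P) = 0.06592 + 0.14406 + 0.35403 + 0.50303 = 1.06704 bits

log₂(4) = 2.00000 bits

D_KL(P||U) = 2.00000 - 1.06704 = 0.93296 ≈ 0.9330 bits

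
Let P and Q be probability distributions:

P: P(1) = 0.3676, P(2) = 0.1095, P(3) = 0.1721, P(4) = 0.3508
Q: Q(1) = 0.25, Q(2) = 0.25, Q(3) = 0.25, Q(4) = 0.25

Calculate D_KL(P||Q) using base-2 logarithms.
0.1528 bits

D_KL(P||Q) = Σ P(x) log₂(P(x)/Q(x))

Computing term by term:
  P(1)·log₂(P(1)/Q(1)) = 0.3676·log₂(0.3676/0.25) = 0.20446
  P(2)·log₂(P(2)/Q(2)) = 0.1095·log₂(0.1095/0.25) = -0.13041
  P(3)·log₂(P(3)/Q(3)) = 0.1721·log₂(0.1721/0.25) = -0.09271
  P(4)·log₂(P(4)/Q(4)) = 0.3508·log₂(0.3508/0.25) = 0.17144

D_KL(P||Q) = 0.20446 - 0.13041 - 0.09271 + 0.17144 = 0.15278 ≈ 0.1528 bits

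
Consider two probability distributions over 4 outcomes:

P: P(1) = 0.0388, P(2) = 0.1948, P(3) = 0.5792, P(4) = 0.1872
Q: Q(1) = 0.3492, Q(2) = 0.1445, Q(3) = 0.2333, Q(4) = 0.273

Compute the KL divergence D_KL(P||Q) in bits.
0.6189 bits

D_KL(P||Q) = Σ P(x) log₂(P(x)/Q(x))

Computing term by term:
  P(1)·log₂(P(1)/Q(1)) = 0.0388·log₂(0.0388/0.3492) = -0.12299
  P(2)·log₂(P(2)/Q(2)) = 0.1948·log₂(0.1948/0.1445) = 0.08394
  P(3)·log₂(P(3)/Q(3)) = 0.5792·log₂(0.5792/0.2333) = 0.75984
  P(4)·log₂(P(4)/Q(4)) = 0.1872·log₂(0.1872/0.273) = -0.10190

D_KL(P||Q) = -0.12299 + 0.08394 + 0.75984 - 0.10190 = 0.61889 ≈ 0.6189 bits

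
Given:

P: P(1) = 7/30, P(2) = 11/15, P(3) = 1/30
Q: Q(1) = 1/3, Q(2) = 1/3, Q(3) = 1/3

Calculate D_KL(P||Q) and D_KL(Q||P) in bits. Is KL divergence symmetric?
D_KL(P||Q) = 0.6034 bits, D_KL(Q||P) = 0.8997 bits. No, KL divergence is not symmetric.

D_KL(P||Q) = Σ P(x) log₂(P(x)/Q(x))

Computing term by term:
  P(1)·log₂(P(1)/Q(1)) = (7/30)·log₂((7/30)/(1/3)) = -0.12007
  P(2)·log₂(P(2)/Q(2)) = (11/15)·log₂((11/15)/(1/3)) = 0.83417
  P(3)·log₂(P(3)/Q(3)) = (1/30)·log₂((1/30)/(1/3)) = -0.11073

D_KL(P||Q) = -0.12007 + 0.83417 - 0.11073 = 0.60337 ≈ 0.6034 bits

D_KL(Q||P) = Σ Q(x) log₂(Q(x)/P(x))

Computing term by term:
  Q(1)·log₂(Q(1)/P(1)) = (1/3)·log₂((1/3)/(7/30)) = 0.17152
  Q(2)·log₂(Q(2)/P(2)) = (1/3)·log₂((1/3)/(11/15)) = -0.37917
  Q(3)·log₂(Q(3)/P(3)) = (1/3)·log₂((1/3)/(1/30)) = 1.10731

D_KL(Q||P) = 0.17152 - 0.37917 + 1.10731 = 0.89966 ≈ 0.8997 bits

These are NOT equal (difference: 0.2963 bits). KL divergence is asymmetric: D_KL(P||Q) ≠ D_KL(Q||P) in general.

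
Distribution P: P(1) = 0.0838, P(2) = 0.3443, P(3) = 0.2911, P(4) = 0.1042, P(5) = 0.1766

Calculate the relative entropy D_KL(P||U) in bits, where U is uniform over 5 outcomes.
0.1926 bits

U(i) = 1/5 for all i

D_KL(P||U) = Σ P(x) log₂(P(x) / (1/5))
           = Σ P(x) log₂(P(x)) + log₂(5)
           = log₂(5) - H(P)

H(P) = -Σ P(x) log₂(P(x)):
  -P(1)·log₂(P(1)) = -(0.0838)·log₂(0.0838) = 0.29974
  -P(2)·log₂(P(2)) = -(0.3443)·log₂(0.3443) = 0.52962
  -P(3)·log₂(P(3)) = -(0.2911)·log₂(0.2911) = 0.51828
  -P(4)·log₂(P(4)) = -(0.1042)·log₂(0.1042) = 0.33996
  -P(5)·log₂(P(5)) = -(0.1766)·log₂(0.1766) = 0.44175
H(P) = 0.29974 + 0.52962 + 0.51828 + 0.33996 + 0.44175 = 2.12935 bits

log₂(5) = 2.32193 bits

D_KL(P||U) = 2.32193 - 2.12935 = 0.19258 ≈ 0.1926 bits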